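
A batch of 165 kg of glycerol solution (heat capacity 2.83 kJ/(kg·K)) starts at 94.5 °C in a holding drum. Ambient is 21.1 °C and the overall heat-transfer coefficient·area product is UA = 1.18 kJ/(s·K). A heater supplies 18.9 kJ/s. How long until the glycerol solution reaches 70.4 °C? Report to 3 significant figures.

Lumped-capacitance energy balance: M c_p dT/dt = UA(T_amb − T) + Q̇.
τ = M c_p/UA = 395.72 s; T_ss = T_amb + Q̇/UA = 21.1 + 18.9/1.18 = 37.117 °C.
T(t) = T_ss + (T₀ − T_ss)e^(−t/τ); set T = 70.4:
t = −τ ln[(T − T_ss)/(T₀ − T_ss)] = −395.72 · ln(0.58002) = 215.55 s.

216 s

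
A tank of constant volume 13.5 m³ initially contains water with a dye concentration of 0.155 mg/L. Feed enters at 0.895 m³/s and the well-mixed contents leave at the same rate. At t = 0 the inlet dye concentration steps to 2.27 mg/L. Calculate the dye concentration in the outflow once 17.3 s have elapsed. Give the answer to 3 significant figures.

1.60 mg/L

Transient balance on the dissolved component: V dC/dt = Q(C_in − C).
Time constant τ = V/Q = 13.5/0.895 = 15.084 s.
C approaches C_in exponentially: C(t) = C_in + (C₀ − C_in) e^(−t/τ).
C(17.3) = 2.27 + (0.155 − 2.27)·e^(−17.3/15.084) = 2.27 + (-2.1150)·0.31761 = 1.5983 mg/L.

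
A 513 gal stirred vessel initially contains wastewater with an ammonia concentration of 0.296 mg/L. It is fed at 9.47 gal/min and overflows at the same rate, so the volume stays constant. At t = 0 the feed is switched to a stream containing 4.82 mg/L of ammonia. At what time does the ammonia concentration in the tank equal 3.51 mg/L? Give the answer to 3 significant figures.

Species balance: V dC/dt = Q(C_in − C) ⇒ τ = V/Q = 54.171 min.
C(t) = C_in + (C₀ − C_in) e^(−t/τ). Set C = 3.51 and solve for t:
e^(−t/τ) = (C − C_in)/(C₀ − C_in) = (3.51 − 4.82)/(0.296 − 4.82) = 0.28957
t = −τ ln(…) = 54.171 × 1.2394 = 67.138 min.

67.1 min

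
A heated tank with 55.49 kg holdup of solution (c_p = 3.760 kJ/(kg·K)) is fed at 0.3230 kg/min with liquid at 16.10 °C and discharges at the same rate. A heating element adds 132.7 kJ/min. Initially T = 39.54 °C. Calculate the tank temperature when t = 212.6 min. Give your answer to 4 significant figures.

100.5 °C

M c_p dT/dt = ṁ c_p (T_in − T) + Q̇.
Rearrange: dT/dt = (T_ss − T)/τ with τ = M/ṁ = 171.796 min and T_ss = T_in + Q̇/(ṁ c_p) = 125.365 °C.
Integrating: T(t) = T_ss + (T₀ − T_ss) e^(−t/τ).
T(212.6) = 125.365 + (-85.8249)·e^(−212.6/171.796) = 125.365 + (-85.8249)·0.290104 = 100.467 °C.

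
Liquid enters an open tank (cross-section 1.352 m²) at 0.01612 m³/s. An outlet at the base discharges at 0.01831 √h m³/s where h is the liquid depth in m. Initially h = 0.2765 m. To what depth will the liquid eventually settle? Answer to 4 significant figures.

0.7751 m

Mass balance (ρ constant): A dh/dt = Q_in − 0.01831 √h. At steady state dh/dt = 0:
Q_in = 0.01831 √h_ss ⇒ √h_ss = 0.01612/0.01831 = 0.880393.
h_ss = 0.880393² = 0.775092 m. (Since h₀ = 0.2765 m < h_ss, the level will rise toward this value.)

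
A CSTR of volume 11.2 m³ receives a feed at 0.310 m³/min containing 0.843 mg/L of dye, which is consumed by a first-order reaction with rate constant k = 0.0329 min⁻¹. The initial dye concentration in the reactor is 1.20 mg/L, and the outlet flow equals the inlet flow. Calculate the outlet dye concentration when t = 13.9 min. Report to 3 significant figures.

0.736 mg/L

V dC/dt = Q(C_in − C) − k V C.
This is linear with rate a = Q/V + k = 0.060579 min⁻¹.
C_ss = Q C_in/(Q + kV) = 0.38517 mg/L; C(t) = C_ss + (C₀ − C_ss) e^(−a t).
C(13.9) = 0.38517 + (0.81483)·e^(−0.060579·13.9) = 0.38517 + (0.81483)·0.43083 = 0.73622 mg/L.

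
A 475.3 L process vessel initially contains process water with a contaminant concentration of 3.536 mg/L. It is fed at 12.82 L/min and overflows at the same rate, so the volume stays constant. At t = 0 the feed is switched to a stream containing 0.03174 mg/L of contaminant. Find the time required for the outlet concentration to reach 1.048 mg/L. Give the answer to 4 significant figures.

Mass balance on the solute (V constant): V dC/dt = Q(C_in − C), so τ = V/Q = 37.0749 min.
C(t) = C_in + (C₀ − C_in) e^(−t/τ). Set C = 1.048 and solve for t:
e^(−t/τ) = (C − C_in)/(C₀ − C_in) = (1.048 − 0.03174)/(3.536 − 0.03174) = 0.290007
t = −τ ln(…) = 37.0749 × 1.23785 = 45.8931 min.

45.89 min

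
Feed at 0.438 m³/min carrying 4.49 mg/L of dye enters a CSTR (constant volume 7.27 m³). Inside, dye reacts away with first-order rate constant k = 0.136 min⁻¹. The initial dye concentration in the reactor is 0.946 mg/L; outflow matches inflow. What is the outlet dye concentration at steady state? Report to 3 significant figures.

1.38 mg/L

Accumulation = in − out − consumed: V dC/dt = Q C_in − Q C − k V C.
At steady state: 0 = Q C_in − (Q + kV) C_ss, so C_ss = Q C_in/(Q + kV).
C_ss = 0.438·4.49/(0.438 + 0.136·7.27) = 1.9666/1.4267 = 1.3784 mg/L.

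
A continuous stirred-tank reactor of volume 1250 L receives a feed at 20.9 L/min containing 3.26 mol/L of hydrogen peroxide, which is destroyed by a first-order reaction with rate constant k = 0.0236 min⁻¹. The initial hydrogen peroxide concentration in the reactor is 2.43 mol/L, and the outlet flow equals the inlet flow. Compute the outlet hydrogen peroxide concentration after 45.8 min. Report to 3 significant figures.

V dC/dt = Q(C_in − C) − k V C.
This is linear with rate a = Q/V + k = 0.040320 min⁻¹.
C_ss = Q C_in/(Q + kV) = 1.3519 mol/L; C(t) = C_ss + (C₀ − C_ss) e^(−a t).
C(45.8) = 1.3519 + (1.0781)·e^(−0.040320·45.8) = 1.3519 + (1.0781)·0.15776 = 1.5220 mol/L.

1.52 mol/L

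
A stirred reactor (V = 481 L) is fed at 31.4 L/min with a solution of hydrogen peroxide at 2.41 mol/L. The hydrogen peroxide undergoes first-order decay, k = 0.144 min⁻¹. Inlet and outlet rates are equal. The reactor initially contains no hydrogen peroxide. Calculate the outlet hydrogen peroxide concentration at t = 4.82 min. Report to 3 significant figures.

0.478 mol/L

Species balance: V dC/dt = Q C_in − Q C − k V C.
This is linear with rate a = Q/V + k = 0.20928 min⁻¹.
C_ss = Q C_in/(Q + kV) = 0.75175 mol/L; C(t) = C_ss + (C₀ − C_ss) e^(−a t).
C(4.82) = 0.75175 + (-0.75175)·e^(−0.20928·4.82) = 0.75175 + (-0.75175)·0.36468 = 0.47760 mol/L.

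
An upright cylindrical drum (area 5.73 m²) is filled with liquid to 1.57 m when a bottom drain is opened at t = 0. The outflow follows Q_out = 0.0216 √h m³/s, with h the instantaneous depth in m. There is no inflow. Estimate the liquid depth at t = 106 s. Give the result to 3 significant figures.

1.11 m

Accumulation of liquid (constant cross-section A): A dh/dt = −0.0216 √h.
Separate and integrate: 2(√h − √h₀) = −(0.0216/A) t.
√h = √1.57 − 0.0216·106/(2·5.73) = 1.2530 − 0.19979 = 1.0532.
h = 1.0532² = 1.1092 m.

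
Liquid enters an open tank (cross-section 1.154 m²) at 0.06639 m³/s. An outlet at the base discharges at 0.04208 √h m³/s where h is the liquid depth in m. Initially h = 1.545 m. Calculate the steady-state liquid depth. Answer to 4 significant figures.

Level balance: A dh/dt = 0.06639 − 0.04208 √h. Setting dh/dt = 0:
Q_in = 0.04208 √h_ss ⇒ √h_ss = 0.06639/0.04208 = 1.57771.
h_ss = 1.57771² = 2.48917 m. (Since h₀ = 1.545 m < h_ss, the level will rise toward this value.)

2.489 m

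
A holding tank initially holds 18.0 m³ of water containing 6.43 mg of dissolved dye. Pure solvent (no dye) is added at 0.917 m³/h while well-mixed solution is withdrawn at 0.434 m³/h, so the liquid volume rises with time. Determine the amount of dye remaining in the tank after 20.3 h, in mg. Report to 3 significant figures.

Let m(t) be the amount of dye. Volume: V(t) = V₀ + (Q_in − Q_out) t = 18.0 + 0.48300 t; V(20.3) = 27.805 m³.
Solute balance: dm/dt = 0 − Q_out C = −Q_out m/V(t).
Separate: dm/m = −Q_out dt/V(t) ⇒ ln(m/m₀) = −(Q_out/(Q_in−Q_out)) ln(V/V₀).
m = m₀ (V₀/V)^(Q_out/(Q_in−Q_out)) = 6.43 × (18.0/27.805)^(0.89855) = 4.3503 mg.

4.35 mg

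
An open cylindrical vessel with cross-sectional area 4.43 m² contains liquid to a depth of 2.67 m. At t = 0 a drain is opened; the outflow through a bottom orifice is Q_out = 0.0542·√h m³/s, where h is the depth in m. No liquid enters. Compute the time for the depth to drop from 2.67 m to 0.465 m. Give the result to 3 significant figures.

A dh/dt = −Q_out = −0.0542 √h.
This is separable: 2 d(√h)/dt = −0.0542/A, so √h = √h₀ − (0.0542/(2A)) t.
t = 2A(√h₀ − √h)/0.0542 = 2·4.43·(√2.67 − √0.465)/0.0542
  = 8.8600 × (1.6340 − 0.68191) / 0.0542 = 155.64 s.

156 s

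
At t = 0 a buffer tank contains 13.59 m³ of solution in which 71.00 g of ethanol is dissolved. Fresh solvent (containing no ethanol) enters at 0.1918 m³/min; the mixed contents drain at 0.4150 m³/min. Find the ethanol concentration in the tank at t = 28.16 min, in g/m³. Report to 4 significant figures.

Total volume: dV/dt = Q_in − Q_out = -0.223200 m³/min, so V(t) = 13.59 − 0.223200 t and V(28.16) = 7.30469 m³.
Species balance (pure solvent in): dm/dt = −Q_out · m/V(t).
Separate: dm/m = −Q_out dt/V(t) ⇒ ln(m/m₀) = −(Q_out/(Q_in−Q_out)) ln(V/V₀).
m = m₀ (V₀/V)^(Q_out/(Q_in−Q_out)) = 71.00 × (13.59/7.30469)^(-1.85932) = 22.3848 g.
C = m/V = 22.3848/7.30469 = 3.06444 g/m³.

3.064 g/m³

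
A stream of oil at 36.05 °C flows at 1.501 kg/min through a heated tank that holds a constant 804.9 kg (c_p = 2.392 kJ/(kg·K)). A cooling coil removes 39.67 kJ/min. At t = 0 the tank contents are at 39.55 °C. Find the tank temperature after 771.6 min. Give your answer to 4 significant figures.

28.45 °C

M c_p dT/dt = ṁ c_p (T_in − T) − Q̇.
τ = M/ṁ = 536.243 min; T_ss = T_in − Q̇/(ṁ c_p) = 36.05 − 39.67/(1.501·2.392) = 25.0011 °C.
T approaches T_ss exponentially: T(t) = T_ss + (T₀ − T_ss) e^(−t/τ).
T(771.6) = 25.0011 + (14.5489)·e^(−771.6/536.243) = 25.0011 + (14.5489)·0.237188 = 28.4519 °C.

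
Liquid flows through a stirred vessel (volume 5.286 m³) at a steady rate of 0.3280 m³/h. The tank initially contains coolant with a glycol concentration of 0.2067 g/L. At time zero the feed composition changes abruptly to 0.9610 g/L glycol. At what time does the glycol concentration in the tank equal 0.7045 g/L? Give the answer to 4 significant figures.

17.38 h

Mass balance on the solute (V constant): V dC/dt = Q(C_in − C), so τ = V/Q = 16.1159 h.
C(t) = C_in + (C₀ − C_in) e^(−t/τ). Set C = 0.7045 and solve for t:
e^(−t/τ) = (C − C_in)/(C₀ − C_in) = (0.7045 − 0.9610)/(0.2067 − 0.9610) = 0.340050
t = −τ ln(…) = 16.1159 × 1.07866 = 17.3836 h.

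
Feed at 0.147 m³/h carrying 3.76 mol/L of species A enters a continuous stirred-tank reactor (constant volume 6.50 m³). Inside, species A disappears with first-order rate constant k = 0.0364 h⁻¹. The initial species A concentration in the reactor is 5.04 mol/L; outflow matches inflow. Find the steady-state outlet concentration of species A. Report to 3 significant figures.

Accumulation = in − out − consumed: V dC/dt = Q C_in − Q C − k V C.
At steady state: 0 = Q C_in − (Q + kV) C_ss, so C_ss = Q C_in/(Q + kV).
C_ss = 0.147·3.76/(0.147 + 0.0364·6.50) = 0.55272/0.38360 = 1.4409 mol/L.

1.44 mol/L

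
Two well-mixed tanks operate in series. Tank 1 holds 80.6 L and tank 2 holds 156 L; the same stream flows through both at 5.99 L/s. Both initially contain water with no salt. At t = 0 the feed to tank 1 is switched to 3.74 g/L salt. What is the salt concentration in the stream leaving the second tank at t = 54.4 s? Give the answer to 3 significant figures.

Time constants: τᵢ = Vᵢ/Q for each well-mixed tank.
τ₁ = 80.6/5.99 = 13.456 s; τ₂ = 156/5.99 = 26.043 s.
Tank 1: C₁ = C_in(1 − e^(−t/τ₁)). Tank 2 (τ₁ ≠ τ₂): C₂ = C_in[1 − (τ₁ e^(−t/τ₁) − τ₂ e^(−t/τ₂))/(τ₁ − τ₂)].
At t = 54.4: e^(−t/τ₁) = 0.017547, e^(−t/τ₂) = 0.12383.
C₂ = 3.74·[1 − (13.456·0.017547 − 26.043·0.12383)/(-12.588)] = 3.74·0.76255 = 2.8519 g/L.

2.85 g/L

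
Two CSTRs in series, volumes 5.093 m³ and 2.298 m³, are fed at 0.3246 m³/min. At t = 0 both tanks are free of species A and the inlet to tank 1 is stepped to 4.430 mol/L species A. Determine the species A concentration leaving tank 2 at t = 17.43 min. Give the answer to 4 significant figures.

2.083 mol/L

Each tank obeys Vᵢ dCᵢ/dt = Q(Cᵢ₋₁ − Cᵢ), so τᵢ = Vᵢ/Q.
τ₁ = 5.093/0.3246 = 15.6901 min; τ₂ = 2.298/0.3246 = 7.07948 min.
Solving the cascade with C₁(0)=C₂(0)=0 gives C₂(t) = C_in[1 − (τ₁ e^(−t/τ₁) − τ₂ e^(−t/τ₂))/(τ₁ − τ₂)].
At t = 17.43: e^(−t/τ₁) = 0.329265, e^(−t/τ₂) = 0.0852605.
C₂ = 4.430·[1 − (15.6901·0.329265 − 7.07948·0.0852605)/(8.61060)] = 4.430·0.470119 = 2.08263 mol/L.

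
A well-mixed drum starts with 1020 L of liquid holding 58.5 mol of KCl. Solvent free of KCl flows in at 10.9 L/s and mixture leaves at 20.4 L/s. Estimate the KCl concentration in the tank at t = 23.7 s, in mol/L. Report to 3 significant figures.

Total volume: dV/dt = Q_in − Q_out = -9.5000 L/s, so V(t) = 1020 − 9.5000 t and V(23.7) = 794.85 L.
Species balance (pure solvent in): dm/dt = −Q_out · m/V(t).
dm/m = −Q_out dt/(V₀ − 9.5000 t); integrating gives ln(m/m₀) = −(Q_out/(Q_in−Q_out)) ln(V/V₀).
m = m₀ (V₀/V)^(Q_out/(Q_in−Q_out)) = 58.5 × (1020/794.85)^(-2.1474) = 34.242 mol.
C = m/V = 34.242/794.85 = 0.043080 mol/L.

0.0431 mol/L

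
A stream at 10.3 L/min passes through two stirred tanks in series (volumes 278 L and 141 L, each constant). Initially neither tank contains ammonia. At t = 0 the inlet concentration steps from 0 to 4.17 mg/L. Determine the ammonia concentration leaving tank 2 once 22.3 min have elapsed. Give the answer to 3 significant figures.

Time constants: τᵢ = Vᵢ/Q for each well-mixed tank.
τ₁ = 278/10.3 = 26.990 min; τ₂ = 141/10.3 = 13.689 min.
Tank 1: C₁ = C_in(1 − e^(−t/τ₁)). Tank 2 (τ₁ ≠ τ₂): C₂ = C_in[1 − (τ₁ e^(−t/τ₁) − τ₂ e^(−t/τ₂))/(τ₁ − τ₂)].
At t = 22.3: e^(−t/τ₁) = 0.43770, e^(−t/τ₂) = 0.19612.
C₂ = 4.17·[1 − (26.990·0.43770 − 13.689·0.19612)/(13.301)] = 4.17·0.31367 = 1.3080 mg/L.

1.31 mg/L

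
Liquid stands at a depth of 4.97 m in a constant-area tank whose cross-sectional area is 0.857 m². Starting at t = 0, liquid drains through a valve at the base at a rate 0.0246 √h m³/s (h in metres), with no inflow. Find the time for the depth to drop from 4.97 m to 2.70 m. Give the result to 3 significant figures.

With no inflow, A dh/dt = −0.0246 √h.
This is separable: 2 d(√h)/dt = −0.0246/A, so √h = √h₀ − (0.0246/(2A)) t.
t = 2A(√h₀ − √h)/0.0246 = 2·0.857·(√4.97 − √2.70)/0.0246
  = 1.7140 × (2.2293 − 1.6432) / 0.0246 = 40.842 s.

40.8 s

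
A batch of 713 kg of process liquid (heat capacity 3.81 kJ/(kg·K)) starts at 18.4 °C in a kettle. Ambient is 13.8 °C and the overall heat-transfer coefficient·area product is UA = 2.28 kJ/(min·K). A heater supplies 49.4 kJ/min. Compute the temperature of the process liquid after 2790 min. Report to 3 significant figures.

33.8 °C

First-law balance (no shaft work): M c_p dT/dt = −UA(T − T_amb) + Q̇.
dT/dt = (T_ss − T)/τ with T_ss = T_amb + Q̇/UA = 13.8 + 49.4/2.28 = 35.467 °C, τ = M c_p/UA = 713·3.81/2.28 = 1191.5 min.
T approaches T_ss exponentially: T(t) = T_ss + (T₀ − T_ss) e^(−t/τ).
T(2790) = 35.467 + (-17.067)·0.096168 = 33.825 °C.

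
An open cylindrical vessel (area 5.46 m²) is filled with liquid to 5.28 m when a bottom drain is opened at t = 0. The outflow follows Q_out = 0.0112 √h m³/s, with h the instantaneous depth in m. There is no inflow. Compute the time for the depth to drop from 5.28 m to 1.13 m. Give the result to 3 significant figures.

1200 s

A dh/dt = −Q_out = −0.0112 √h.
∫ h^(−1/2) dh = −(0.0112/A) ∫ dt, giving 2√h = 2√h₀ − (0.0112/A) t.
t = 2A(√h₀ − √h)/0.0112 = 2·5.46·(√5.28 − √1.13)/0.0112
  = 10.920 × (2.2978 − 1.0630) / 0.0112 = 1203.9 s.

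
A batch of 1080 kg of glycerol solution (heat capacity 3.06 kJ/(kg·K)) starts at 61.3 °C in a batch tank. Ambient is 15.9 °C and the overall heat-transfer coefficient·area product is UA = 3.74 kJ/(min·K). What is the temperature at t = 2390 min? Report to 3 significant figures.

Lumped-capacitance energy balance: M c_p dT/dt = UA(T_amb − T).
dT/dt = (T_ss − T)/τ with T_ss = T_amb = 15.900 °C, τ = M c_p/UA = 1080·3.06/3.74 = 883.64 min.
Solution: T(t) = T_ss + (T₀ − T_ss) e^(−t/τ).
T(2390) = 15.900 + (45.400)·0.066888 = 18.937 °C.

18.9 °C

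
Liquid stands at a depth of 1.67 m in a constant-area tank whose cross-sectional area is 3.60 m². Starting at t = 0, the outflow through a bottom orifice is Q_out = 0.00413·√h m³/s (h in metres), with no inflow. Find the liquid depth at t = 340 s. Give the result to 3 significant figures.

1.20 m

With no inflow, A dh/dt = −0.00413 √h.
∫ h^(−1/2) dh = −(0.00413/A) ∫ dt, giving 2√h = 2√h₀ − (0.00413/A) t.
√h = √1.67 − 0.00413·340/(2·3.60) = 1.2923 − 0.19503 = 1.0973.
h = 1.0973² = 1.2040 m.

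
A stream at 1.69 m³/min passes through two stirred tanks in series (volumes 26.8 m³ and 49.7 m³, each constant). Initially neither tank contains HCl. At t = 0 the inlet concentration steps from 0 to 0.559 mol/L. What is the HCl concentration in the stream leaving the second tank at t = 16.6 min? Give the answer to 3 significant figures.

0.0988 mol/L

Each tank obeys Vᵢ dCᵢ/dt = Q(Cᵢ₋₁ − Cᵢ), so τᵢ = Vᵢ/Q.
τ₁ = 26.8/1.69 = 15.858 min; τ₂ = 49.7/1.69 = 29.408 min.
Solving the cascade with C₁(0)=C₂(0)=0 gives C₂(t) = C_in[1 − (τ₁ e^(−t/τ₁) − τ₂ e^(−t/τ₂))/(τ₁ − τ₂)].
At t = 16.6: e^(−t/τ₁) = 0.35106, e^(−t/τ₂) = 0.56866.
C₂ = 0.559·[1 − (15.858·0.35106 − 29.408·0.56866)/(-13.550)] = 0.559·0.17668 = 0.098763 mol/L.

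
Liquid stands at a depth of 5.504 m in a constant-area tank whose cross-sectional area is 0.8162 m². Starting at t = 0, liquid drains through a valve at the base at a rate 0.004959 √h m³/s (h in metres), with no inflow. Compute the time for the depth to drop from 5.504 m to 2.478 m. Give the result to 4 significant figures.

With no inflow, A dh/dt = −0.004959 √h.
Separate and integrate: 2(√h − √h₀) = −(0.004959/A) t.
t = 2A(√h₀ − √h)/0.004959 = 2·0.8162·(√5.504 − √2.478)/0.004959
  = 1.63240 × (2.34606 − 1.57417) / 0.004959 = 254.092 s.

254.1 s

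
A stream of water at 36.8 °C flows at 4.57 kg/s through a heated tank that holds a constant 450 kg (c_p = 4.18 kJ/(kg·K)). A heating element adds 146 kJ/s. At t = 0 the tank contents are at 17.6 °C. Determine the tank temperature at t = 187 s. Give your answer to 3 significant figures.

40.4 °C

M c_p dT/dt = ṁ c_p (T_in − T) + Q̇.
Rearrange: dT/dt = (T_ss − T)/τ with τ = M/ṁ = 98.468 s and T_ss = T_in + Q̇/(ṁ c_p) = 44.443 °C.
This is linear first-order; T(t) = T_ss + (T₀ − T_ss) e^(−t/τ).
T(187) = 44.443 + (-26.843)·e^(−187/98.468) = 44.443 + (-26.843)·0.14970 = 40.424 °C.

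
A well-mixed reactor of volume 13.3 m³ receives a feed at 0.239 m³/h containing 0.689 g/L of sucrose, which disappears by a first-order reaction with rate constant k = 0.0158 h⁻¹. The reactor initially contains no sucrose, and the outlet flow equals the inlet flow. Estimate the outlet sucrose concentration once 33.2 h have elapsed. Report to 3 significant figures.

0.247 g/L

Accumulation = in − out − consumed: V dC/dt = Q C_in − Q C − k V C.
This is linear with rate a = Q/V + k = 0.033770 h⁻¹.
C_ss = Q C_in/(Q + kV) = 0.36664 g/L; C(t) = C_ss + (C₀ − C_ss) e^(−a t).
C(33.2) = 0.36664 + (-0.36664)·e^(−0.033770·33.2) = 0.36664 + (-0.36664)·0.32590 = 0.24715 g/L.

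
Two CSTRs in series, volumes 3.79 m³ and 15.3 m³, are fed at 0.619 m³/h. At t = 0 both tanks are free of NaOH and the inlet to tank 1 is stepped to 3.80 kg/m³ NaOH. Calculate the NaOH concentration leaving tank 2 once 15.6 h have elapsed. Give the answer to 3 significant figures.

Time constants: τᵢ = Vᵢ/Q for each well-mixed tank.
τ₁ = 3.79/0.619 = 6.1228 h; τ₂ = 15.3/0.619 = 24.717 h.
Solving the cascade with C₁(0)=C₂(0)=0 gives C₂(t) = C_in[1 − (τ₁ e^(−t/τ₁) − τ₂ e^(−t/τ₂))/(τ₁ − τ₂)].
At t = 15.6: e^(−t/τ₁) = 0.078249, e^(−t/τ₂) = 0.53199.
C₂ = 3.80·[1 − (6.1228·0.078249 − 24.717·0.53199)/(-18.595)] = 3.80·0.31861 = 1.2107 kg/m³.

1.21 kg/m³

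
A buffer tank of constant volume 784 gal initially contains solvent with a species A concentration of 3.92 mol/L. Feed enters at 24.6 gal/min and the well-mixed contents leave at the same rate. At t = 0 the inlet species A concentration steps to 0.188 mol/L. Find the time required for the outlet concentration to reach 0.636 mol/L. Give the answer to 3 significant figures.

67.6 min

Unsteady species balance (constant V, well mixed): V dC/dt = Q(C_in − C), so τ = V/Q = 31.870 min.
C(t) = C_in + (C₀ − C_in) e^(−t/τ). Set C = 0.636 and solve for t:
e^(−t/τ) = (C − C_in)/(C₀ − C_in) = (0.636 − 0.188)/(3.92 − 0.188) = 0.12004
t = −τ ln(…) = 31.870 × 2.1199 = 67.561 min.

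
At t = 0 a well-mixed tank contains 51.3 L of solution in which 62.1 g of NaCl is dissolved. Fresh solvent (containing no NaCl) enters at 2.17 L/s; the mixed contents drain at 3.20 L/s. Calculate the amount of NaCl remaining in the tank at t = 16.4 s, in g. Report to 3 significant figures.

Total volume: dV/dt = Q_in − Q_out = -1.0300 L/s, so V(t) = 51.3 − 1.0300 t and V(16.4) = 34.408 L.
Solute balance: dm/dt = 0 − Q_out C = −Q_out m/V(t).
Separate: dm/m = −Q_out dt/V(t) ⇒ ln(m/m₀) = −(Q_out/(Q_in−Q_out)) ln(V/V₀).
m = m₀ (V₀/V)^(Q_out/(Q_in−Q_out)) = 62.1 × (51.3/34.408)^(-3.1068) = 17.955 g.

18.0 g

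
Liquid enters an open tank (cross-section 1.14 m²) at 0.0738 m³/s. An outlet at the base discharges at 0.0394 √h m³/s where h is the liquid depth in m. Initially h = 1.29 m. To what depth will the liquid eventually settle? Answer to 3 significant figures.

Level balance: A dh/dt = 0.0738 − 0.0394 √h. Setting dh/dt = 0:
Q_in = 0.0394 √h_ss ⇒ √h_ss = 0.0738/0.0394 = 1.8731.
h_ss = 1.8731² = 3.5085 m. (Since h₀ = 1.29 m < h_ss, the level will rise toward this value.)

3.51 m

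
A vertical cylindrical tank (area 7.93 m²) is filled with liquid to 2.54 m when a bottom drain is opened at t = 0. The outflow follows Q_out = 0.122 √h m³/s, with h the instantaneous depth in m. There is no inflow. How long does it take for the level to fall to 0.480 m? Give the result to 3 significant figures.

117 s

With no inflow, A dh/dt = −0.122 √h.
∫ h^(−1/2) dh = −(0.122/A) ∫ dt, giving 2√h = 2√h₀ − (0.122/A) t.
t = 2A(√h₀ − √h)/0.122 = 2·7.93·(√2.54 − √0.480)/0.122
  = 15.860 × (1.5937 − 0.69282) / 0.122 = 117.12 s.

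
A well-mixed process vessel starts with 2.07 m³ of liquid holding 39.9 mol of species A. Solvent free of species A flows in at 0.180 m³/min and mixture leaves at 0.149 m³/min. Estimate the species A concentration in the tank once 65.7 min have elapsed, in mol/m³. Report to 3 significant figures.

0.361 mol/m³

Total volume: dV/dt = Q_in − Q_out = 0.031000 m³/min, so V(t) = 2.07 + 0.031000 t and V(65.7) = 4.1067 m³.
Solute balance: dm/dt = 0 − Q_out C = −Q_out m/V(t).
Separate: dm/m = −Q_out dt/V(t) ⇒ ln(m/m₀) = −(Q_out/(Q_in−Q_out)) ln(V/V₀).
m = m₀ (V₀/V)^(Q_out/(Q_in−Q_out)) = 39.9 × (2.07/4.1067)^(4.8065) = 1.4823 mol.
C = m/V = 1.4823/4.1067 = 0.36095 mol/m³.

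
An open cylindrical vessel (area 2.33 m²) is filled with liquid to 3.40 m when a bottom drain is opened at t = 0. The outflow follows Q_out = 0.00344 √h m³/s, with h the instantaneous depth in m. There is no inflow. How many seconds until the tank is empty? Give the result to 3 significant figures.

2500 s

Volume balance on the tank: A dh/dt = −0.00344 √h.
Separate and integrate: 2(√h − √h₀) = −(0.00344/A) t.
Set h = 0: 2√h₀ = (0.00344/A) t_empty ⇒ t_empty = 2A√h₀/0.00344.
t_empty = 2·2.33·√3.40/0.00344 = 4.6600·1.8439/0.00344 = 2497.9 s.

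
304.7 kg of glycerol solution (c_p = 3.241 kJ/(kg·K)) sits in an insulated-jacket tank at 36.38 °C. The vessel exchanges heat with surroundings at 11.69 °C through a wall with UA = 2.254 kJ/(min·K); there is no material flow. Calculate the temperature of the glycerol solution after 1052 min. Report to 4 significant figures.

Lumped-capacitance energy balance: M c_p dT/dt = UA(T_amb − T).
dT/dt = (T_ss − T)/τ with T_ss = T_amb = 11.6900 °C, τ = M c_p/UA = 304.7·3.241/2.254 = 438.125 min.
T approaches T_ss exponentially: T(t) = T_ss + (T₀ − T_ss) e^(−t/τ).
T(1052) = 11.6900 + (24.6900)·0.0906143 = 13.9273 °C.

13.93 °C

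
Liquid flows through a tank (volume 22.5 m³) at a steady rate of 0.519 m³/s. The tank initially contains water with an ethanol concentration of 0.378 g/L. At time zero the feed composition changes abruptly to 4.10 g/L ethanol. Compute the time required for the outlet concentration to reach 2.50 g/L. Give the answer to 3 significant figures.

Species balance on the tank: V dC/dt = Q(C_in − C), so τ = V/Q = 43.353 s.
C(t) = C_in + (C₀ − C_in) e^(−t/τ). Set C = 2.50 and solve for t:
e^(−t/τ) = (C − C_in)/(C₀ − C_in) = (2.50 − 4.10)/(0.378 − 4.10) = 0.42988
t = −τ ln(…) = 43.353 × 0.84426 = 36.601 s.

36.6 s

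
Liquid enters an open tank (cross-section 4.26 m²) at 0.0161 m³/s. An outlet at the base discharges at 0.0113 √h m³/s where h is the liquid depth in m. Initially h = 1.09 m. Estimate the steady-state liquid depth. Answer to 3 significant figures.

Accumulation of liquid (constant cross-section A): A dh/dt = Q_in − 0.0113 √h. At steady state dh/dt = 0:
Q_in = 0.0113 √h_ss ⇒ √h_ss = 0.0161/0.0113 = 1.4248.
h_ss = 1.4248² = 2.0300 m. (Since h₀ = 1.09 m < h_ss, the level will rise toward this value.)

2.03 m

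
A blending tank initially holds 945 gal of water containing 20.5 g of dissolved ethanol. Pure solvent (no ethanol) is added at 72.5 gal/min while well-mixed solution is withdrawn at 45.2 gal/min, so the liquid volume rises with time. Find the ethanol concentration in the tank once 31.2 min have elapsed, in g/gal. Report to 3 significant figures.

0.00394 g/gal

Let m(t) be the amount of ethanol. Volume: V(t) = V₀ + (Q_in − Q_out) t = 945 + 27.300 t; V(31.2) = 1796.8 gal.
Species balance (pure solvent in): dm/dt = −Q_out · m/V(t).
dm/m = −Q_out dt/(V₀ + 27.300 t); integrating gives ln(m/m₀) = −(Q_out/(Q_in−Q_out)) ln(V/V₀).
m = m₀ (V₀/V)^(Q_out/(Q_in−Q_out)) = 20.5 × (945/1796.8)^(1.6557) = 7.0749 g.
C = m/V = 7.0749/1796.8 = 0.0039376 g/gal.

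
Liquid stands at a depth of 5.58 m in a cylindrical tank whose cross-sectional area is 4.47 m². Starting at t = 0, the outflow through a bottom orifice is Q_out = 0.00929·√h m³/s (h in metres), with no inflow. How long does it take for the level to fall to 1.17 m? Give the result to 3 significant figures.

1230 s

A dh/dt = −Q_out = −0.00929 √h.
Separate and integrate: 2(√h − √h₀) = −(0.00929/A) t.
t = 2A(√h₀ − √h)/0.00929 = 2·4.47·(√5.58 − √1.17)/0.00929
  = 8.9400 × (2.3622 − 1.0817) / 0.00929 = 1232.3 s.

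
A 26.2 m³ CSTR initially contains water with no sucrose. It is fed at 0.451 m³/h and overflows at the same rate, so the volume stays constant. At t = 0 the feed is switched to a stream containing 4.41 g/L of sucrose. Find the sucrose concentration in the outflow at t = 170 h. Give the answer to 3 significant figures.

4.17 g/L

Accumulation = in − out for the solute gives V dC/dt = Q(C_in − C).
So dC/dt = (C_in − C)/τ with τ = V/Q = 26.2/0.451 = 58.093 h.
Solution: C(t) = C_in + (C₀ − C_in) e^(−t/τ).
C(170) = 4.41 + (0 − 4.41)·e^(−170/58.093) = 4.41 + (-4.4100)·0.053593 = 4.1737 g/L.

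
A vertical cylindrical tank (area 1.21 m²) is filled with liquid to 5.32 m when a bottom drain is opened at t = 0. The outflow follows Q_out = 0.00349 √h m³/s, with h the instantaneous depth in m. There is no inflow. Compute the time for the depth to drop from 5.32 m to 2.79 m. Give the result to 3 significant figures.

Unsteady balance on liquid volume: A dh/dt = −0.00349 √h.
This is separable: 2 d(√h)/dt = −0.00349/A, so √h = √h₀ − (0.00349/(2A)) t.
t = 2A(√h₀ − √h)/0.00349 = 2·1.21·(√5.32 − √2.79)/0.00349
  = 2.4200 × (2.3065 − 1.6703) / 0.00349 = 441.14 s.

441 s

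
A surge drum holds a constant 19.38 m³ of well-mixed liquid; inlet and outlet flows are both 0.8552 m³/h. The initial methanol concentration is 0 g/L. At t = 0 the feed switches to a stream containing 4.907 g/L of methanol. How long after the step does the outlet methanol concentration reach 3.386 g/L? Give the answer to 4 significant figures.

Species balance on the tank: V dC/dt = Q(C_in − C), so τ = V/Q = 22.6614 h.
C(t) = C_in + (C₀ − C_in) e^(−t/τ). Set C = 3.386 and solve for t:
e^(−t/τ) = (C − C_in)/(C₀ − C_in) = (3.386 − 4.907)/(0 − 4.907) = 0.309965
t = −τ ln(…) = 22.6614 × 1.17129 = 26.5431 h.

26.54 h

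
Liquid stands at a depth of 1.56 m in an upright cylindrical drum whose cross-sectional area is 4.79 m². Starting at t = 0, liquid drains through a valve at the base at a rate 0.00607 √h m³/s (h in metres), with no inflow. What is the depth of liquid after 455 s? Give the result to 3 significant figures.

0.923 m

A dh/dt = −Q_out = −0.00607 √h.
Separate and integrate: 2(√h − √h₀) = −(0.00607/A) t.
√h = √1.56 − 0.00607·455/(2·4.79) = 1.2490 − 0.28829 = 0.96071.
h = 0.96071² = 0.92296 m.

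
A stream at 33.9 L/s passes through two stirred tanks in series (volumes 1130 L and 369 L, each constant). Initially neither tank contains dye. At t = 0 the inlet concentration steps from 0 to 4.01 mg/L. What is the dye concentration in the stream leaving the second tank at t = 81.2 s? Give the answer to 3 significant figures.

Species balance on tank i: dCᵢ/dt = (Cᵢ₋₁ − Cᵢ)/τᵢ with τᵢ = Vᵢ/Q.
τ₁ = 1130/33.9 = 33.333 s; τ₂ = 369/33.9 = 10.885 s.
Tank 1: C₁ = C_in(1 − e^(−t/τ₁)). Tank 2 (τ₁ ≠ τ₂): C₂ = C_in[1 − (τ₁ e^(−t/τ₁) − τ₂ e^(−t/τ₂))/(τ₁ − τ₂)].
At t = 81.2: e^(−t/τ₁) = 0.087510, e^(−t/τ₂) = 0.00057575.
C₂ = 4.01·[1 − (33.333·0.087510 − 10.885·0.00057575)/(22.448)] = 4.01·0.87034 = 3.4900 mg/L.

3.49 mg/L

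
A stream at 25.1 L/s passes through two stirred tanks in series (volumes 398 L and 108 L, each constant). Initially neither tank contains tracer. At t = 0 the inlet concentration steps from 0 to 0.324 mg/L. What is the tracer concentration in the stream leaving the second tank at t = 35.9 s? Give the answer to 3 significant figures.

Species balance on tank i: dCᵢ/dt = (Cᵢ₋₁ − Cᵢ)/τᵢ with τᵢ = Vᵢ/Q.
τ₁ = 398/25.1 = 15.857 s; τ₂ = 108/25.1 = 4.3028 s.
Tank 1: C₁ = C_in(1 − e^(−t/τ₁)). Tank 2 (τ₁ ≠ τ₂): C₂ = C_in[1 − (τ₁ e^(−t/τ₁) − τ₂ e^(−t/τ₂))/(τ₁ − τ₂)].
At t = 35.9: e^(−t/τ₁) = 0.10393, e^(−t/τ₂) = 0.00023796.
C₂ = 0.324·[1 − (15.857·0.10393 − 4.3028·0.00023796)/(11.554)] = 0.324·0.85745 = 0.27782 mg/L.

0.278 mg/L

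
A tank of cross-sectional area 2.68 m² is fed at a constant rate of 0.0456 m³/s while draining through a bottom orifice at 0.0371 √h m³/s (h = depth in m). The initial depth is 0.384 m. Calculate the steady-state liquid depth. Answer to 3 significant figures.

A dh/dt = Q_in − 0.0371 √h. Steady state requires inflow = outflow:
Q_in = 0.0371 √h_ss ⇒ √h_ss = 0.0456/0.0371 = 1.2291.
h_ss = 1.2291² = 1.5107 m. (Since h₀ = 0.384 m < h_ss, the level will rise toward this value.)

1.51 m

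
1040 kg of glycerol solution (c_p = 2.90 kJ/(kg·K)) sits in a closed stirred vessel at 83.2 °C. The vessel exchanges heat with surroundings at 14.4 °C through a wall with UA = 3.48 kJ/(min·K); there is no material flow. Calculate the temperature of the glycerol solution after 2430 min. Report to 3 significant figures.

M c_p dT/dt = −UA(T − T_amb).
dT/dt = (T_ss − T)/τ with T_ss = T_amb = 14.400 °C, τ = M c_p/UA = 1040·2.90/3.48 = 866.67 min.
T approaches T_ss exponentially: T(t) = T_ss + (T₀ − T_ss) e^(−t/τ).
T(2430) = 14.400 + (68.800)·0.060577 = 18.568 °C.

18.6 °C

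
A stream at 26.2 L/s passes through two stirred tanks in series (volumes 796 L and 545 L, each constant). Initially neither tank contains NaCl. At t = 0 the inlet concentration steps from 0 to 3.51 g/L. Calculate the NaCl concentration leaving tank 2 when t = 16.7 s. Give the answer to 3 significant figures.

Each tank obeys Vᵢ dCᵢ/dt = Q(Cᵢ₋₁ − Cᵢ), so τᵢ = Vᵢ/Q.
τ₁ = 796/26.2 = 30.382 s; τ₂ = 545/26.2 = 20.802 s.
Solving the cascade with C₁(0)=C₂(0)=0 gives C₂(t) = C_in[1 − (τ₁ e^(−t/τ₁) − τ₂ e^(−t/τ₂))/(τ₁ − τ₂)].
At t = 16.7: e^(−t/τ₁) = 0.57714, e^(−t/τ₂) = 0.44806.
C₂ = 3.51·[1 − (30.382·0.57714 − 20.802·0.44806)/(9.5802)] = 3.51·0.14259 = 0.50051 g/L.

0.501 g/L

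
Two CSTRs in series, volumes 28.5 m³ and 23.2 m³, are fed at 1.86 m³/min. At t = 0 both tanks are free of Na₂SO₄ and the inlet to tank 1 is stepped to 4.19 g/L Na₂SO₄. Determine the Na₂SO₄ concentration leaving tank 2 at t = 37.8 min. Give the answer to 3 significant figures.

3.16 g/L

Each tank obeys Vᵢ dCᵢ/dt = Q(Cᵢ₋₁ − Cᵢ), so τᵢ = Vᵢ/Q.
τ₁ = 28.5/1.86 = 15.323 min; τ₂ = 23.2/1.86 = 12.473 min.
Tank 1: C₁ = C_in(1 − e^(−t/τ₁)). Tank 2 (τ₁ ≠ τ₂): C₂ = C_in[1 − (τ₁ e^(−t/τ₁) − τ₂ e^(−t/τ₂))/(τ₁ − τ₂)].
At t = 37.8: e^(−t/τ₁) = 0.084843, e^(−t/τ₂) = 0.048291.
C₂ = 4.19·[1 − (15.323·0.084843 − 12.473·0.048291)/(2.8495)] = 4.19·0.75515 = 3.1641 g/L.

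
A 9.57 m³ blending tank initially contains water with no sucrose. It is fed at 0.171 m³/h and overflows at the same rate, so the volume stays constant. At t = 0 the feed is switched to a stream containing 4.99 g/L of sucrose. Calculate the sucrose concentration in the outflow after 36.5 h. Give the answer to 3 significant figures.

Species balance on the tank: V dC/dt = Q(C_in − C).
Time constant τ = V/Q = 9.57/0.171 = 55.965 h.
This is linear first-order; C(t) = C_in + (C₀ − C_in) e^(−t/τ).
C(36.5) = 4.99 + (0 − 4.99)·e^(−36.5/55.965) = 4.99 + (-4.9900)·0.52090 = 2.3907 g/L.

2.39 g/L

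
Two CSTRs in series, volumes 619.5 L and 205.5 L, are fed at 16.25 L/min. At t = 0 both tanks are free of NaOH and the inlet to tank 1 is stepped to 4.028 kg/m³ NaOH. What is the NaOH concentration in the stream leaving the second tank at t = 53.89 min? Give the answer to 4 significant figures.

Each tank obeys Vᵢ dCᵢ/dt = Q(Cᵢ₋₁ − Cᵢ), so τᵢ = Vᵢ/Q.
τ₁ = 619.5/16.25 = 38.1231 min; τ₂ = 205.5/16.25 = 12.6462 min.
Tank 1: C₁ = C_in(1 − e^(−t/τ₁)). Tank 2 (τ₁ ≠ τ₂): C₂ = C_in[1 − (τ₁ e^(−t/τ₁) − τ₂ e^(−t/τ₂))/(τ₁ − τ₂)].
At t = 53.89: e^(−t/τ₁) = 0.243271, e^(−t/τ₂) = 0.0141029.
C₂ = 4.028·[1 − (38.1231·0.243271 − 12.6462·0.0141029)/(25.4769)] = 4.028·0.642975 = 2.58990 kg/m³.

2.590 kg/m³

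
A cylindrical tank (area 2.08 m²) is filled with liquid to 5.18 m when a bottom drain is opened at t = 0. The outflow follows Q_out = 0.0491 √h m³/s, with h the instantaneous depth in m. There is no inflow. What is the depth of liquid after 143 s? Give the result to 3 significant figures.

0.346 m

Accumulation of liquid (constant cross-section A): A dh/dt = −0.0491 √h.
This is separable: 2 d(√h)/dt = −0.0491/A, so √h = √h₀ − (0.0491/(2A)) t.
√h = √5.18 − 0.0491·143/(2·2.08) = 2.2760 − 1.6878 = 0.58815.
h = 0.58815² = 0.34592 m.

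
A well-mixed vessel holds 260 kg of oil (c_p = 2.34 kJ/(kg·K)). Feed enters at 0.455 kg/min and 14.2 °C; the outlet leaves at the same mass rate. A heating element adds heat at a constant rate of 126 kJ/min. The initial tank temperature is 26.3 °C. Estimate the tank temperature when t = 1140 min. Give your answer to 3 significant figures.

118 °C

Unsteady energy balance on the tank contents: M c_p dT/dt = ṁ c_p (T_in − T) + 126.
Rearrange: dT/dt = (T_ss − T)/τ with τ = M/ṁ = 571.43 min and T_ss = T_in + Q̇/(ṁ c_p) = 132.54 °C.
Integrating: T(t) = T_ss + (T₀ − T_ss) e^(−t/τ).
T(1140) = 132.54 + (-106.24)·e^(−1140/571.43) = 132.54 + (-106.24)·0.13601 = 118.09 °C.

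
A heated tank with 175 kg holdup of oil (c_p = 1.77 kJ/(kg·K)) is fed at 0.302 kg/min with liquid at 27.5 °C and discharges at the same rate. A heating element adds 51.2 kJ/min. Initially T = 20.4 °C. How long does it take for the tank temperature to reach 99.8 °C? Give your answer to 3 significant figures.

856 min

First-law balance (no shaft work): M c_p dT/dt = ṁ c_p (T_in − T) + 51.2.
τ = M/ṁ = 579.47 min; T_ss = T_in + Q̇/(ṁ c_p) = 123.28 °C.
T(t) = T_ss + (T₀ − T_ss) e^(−t/τ). Set T = 99.8:
e^(−t/τ) = (99.8 − 123.28)/(20.4 − 123.28) = 0.22825
t = −579.47 · ln(0.22825) = 856.05 min.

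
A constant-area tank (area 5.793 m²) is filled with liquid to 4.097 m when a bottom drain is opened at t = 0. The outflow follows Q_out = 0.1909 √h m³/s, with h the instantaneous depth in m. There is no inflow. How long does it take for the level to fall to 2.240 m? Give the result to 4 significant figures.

32.01 s

Volume balance on the tank: A dh/dt = −0.1909 √h.
∫ h^(−1/2) dh = −(0.1909/A) ∫ dt, giving 2√h = 2√h₀ − (0.1909/A) t.
t = 2A(√h₀ − √h)/0.1909 = 2·5.793·(√4.097 − √2.240)/0.1909
  = 11.5860 × (2.02410 − 1.49666) / 0.1909 = 32.0112 s.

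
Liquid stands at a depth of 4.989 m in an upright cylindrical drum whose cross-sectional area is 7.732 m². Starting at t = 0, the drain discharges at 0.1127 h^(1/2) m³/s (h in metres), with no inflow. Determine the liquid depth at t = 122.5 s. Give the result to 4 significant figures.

1.798 m

Volume balance on the tank: A dh/dt = −0.1127 √h.
Separate and integrate: 2(√h − √h₀) = −(0.1127/A) t.
√h = √4.989 − 0.1127·122.5/(2·7.732) = 2.23361 − 0.892767 = 1.34084.
h = 1.34084² = 1.79785 m.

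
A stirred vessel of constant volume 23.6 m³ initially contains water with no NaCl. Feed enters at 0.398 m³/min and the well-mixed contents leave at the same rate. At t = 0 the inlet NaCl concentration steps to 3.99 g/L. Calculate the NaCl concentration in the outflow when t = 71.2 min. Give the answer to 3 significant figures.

2.79 g/L

Mass balance on the solute (V constant): V dC/dt = Q(C_in − C).
So dC/dt = (C_in − C)/τ with τ = V/Q = 23.6/0.398 = 59.296 min.
Integrating: C(t) = C_in + (C₀ − C_in) e^(−t/τ).
C(71.2) = 3.99 + (0 − 3.99)·e^(−71.2/59.296) = 3.99 + (-3.9900)·0.30097 = 2.7891 g/L.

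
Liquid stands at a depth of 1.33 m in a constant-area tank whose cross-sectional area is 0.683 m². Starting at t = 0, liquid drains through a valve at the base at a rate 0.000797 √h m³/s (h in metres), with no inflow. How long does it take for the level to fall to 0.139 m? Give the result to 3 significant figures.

A dh/dt = −Q_out = −0.000797 √h.
Separate and integrate: 2(√h − √h₀) = −(0.000797/A) t.
t = 2A(√h₀ − √h)/0.000797 = 2·0.683·(√1.33 − √0.139)/0.000797
  = 1.3660 × (1.1533 − 0.37283) / 0.000797 = 1337.6 s.

1340 s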